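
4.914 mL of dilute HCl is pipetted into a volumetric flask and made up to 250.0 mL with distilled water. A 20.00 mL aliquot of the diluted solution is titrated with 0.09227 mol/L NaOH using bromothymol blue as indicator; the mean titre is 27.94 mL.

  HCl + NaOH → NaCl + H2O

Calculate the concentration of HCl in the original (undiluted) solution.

6.558 mol/L

n(NaOH) = 0.02794 × 0.09227 = 2.578 × 10^-3 mol
n(HCl) in the aliquot = 2.578 × 10^-3 mol (1:1 ratio)
[HCl]_dilute = 2.578 × 10^-3 / 0.02000 = 0.1289 mol/L
Dilution factor = 250.0 / 4.914 = 50.88
[HCl]_stock = 0.1289 × 50.88 = 6.558 mol/L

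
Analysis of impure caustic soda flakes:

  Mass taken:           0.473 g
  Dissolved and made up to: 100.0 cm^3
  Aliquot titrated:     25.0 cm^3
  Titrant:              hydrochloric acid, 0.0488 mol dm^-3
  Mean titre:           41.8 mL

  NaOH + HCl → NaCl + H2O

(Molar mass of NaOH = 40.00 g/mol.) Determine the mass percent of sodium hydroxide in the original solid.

69.0 %

n(HCl) per titration = 0.0418 × 0.0488 = 2.04 × 10^-3 mol
n(NaOH) in each aliquot = 2.04 × 10^-3 mol (1:1 ratio)
n(NaOH) in the whole flask = 2.04 × 10^-3 × 100.0/25.0 = 8.16 × 10^-3 mol
mass of NaOH = 8.16 × 10^-3 × 40.00 = 0.326 g
% NaOH = 0.326 / 0.473 × 100 = 69.0 %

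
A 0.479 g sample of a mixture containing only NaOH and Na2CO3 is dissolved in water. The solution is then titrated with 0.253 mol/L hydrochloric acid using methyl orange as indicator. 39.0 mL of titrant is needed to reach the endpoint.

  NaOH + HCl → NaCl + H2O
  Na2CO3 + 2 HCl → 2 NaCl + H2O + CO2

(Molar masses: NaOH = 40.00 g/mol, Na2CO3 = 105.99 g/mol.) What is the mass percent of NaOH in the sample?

n(HCl) = 0.0390 × 0.253 = 9.87 × 10^-3 mol
Let x = n(NaOH), y = n(Na2CO3).
Titrant: 1x + 2y = 9.87 × 10^-3;  mass: 40.00x + 105.99y = 0.479
Solving, x = 3.38 × 10^-3 mol, y = 3.24 × 10^-3 mol
mass of NaOH = 3.38 × 10^-3 × 40.00 = 0.135 g
% NaOH = 0.135 / 0.479 × 100 = 28.2 %

28.2 %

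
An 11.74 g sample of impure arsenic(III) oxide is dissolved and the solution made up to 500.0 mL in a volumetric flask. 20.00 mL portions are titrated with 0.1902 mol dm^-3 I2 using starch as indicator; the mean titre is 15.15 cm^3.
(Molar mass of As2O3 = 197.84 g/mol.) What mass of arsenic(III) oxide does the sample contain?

As2O3 + 2 I2 + 2 H2O → As2O5 + 4 HI
n(I2) per titration = 0.01515 × 0.1902 = 2.882 × 10^-3 mol
From the 1:2 ratio, n(As2O3) in each aliquot = 1/2 × 2.882 × 10^-3 = 1.441 × 10^-3 mol
n(As2O3) in the whole flask = 1.441 × 10^-3 × 500.0/20.00 = 0.03602 mol
mass of As2O3 = 0.03602 × 197.84 = 7.126 g

7.126 g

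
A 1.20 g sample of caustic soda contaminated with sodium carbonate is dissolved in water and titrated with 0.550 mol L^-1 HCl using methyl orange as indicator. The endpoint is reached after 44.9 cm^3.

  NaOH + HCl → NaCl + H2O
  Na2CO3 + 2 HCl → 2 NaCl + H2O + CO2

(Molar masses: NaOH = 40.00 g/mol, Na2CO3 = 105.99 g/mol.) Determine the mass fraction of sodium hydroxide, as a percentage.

27.9 %

n(HCl) = 0.0449 × 0.550 = 0.0247 mol
Let x = n(NaOH), y = n(Na2CO3).
Titrant: 1x + 2y = 0.0247;  mass: 40.00x + 105.99y = 1.20
Solving, x = 8.37 × 10^-3 mol, y = 8.16 × 10^-3 mol
mass of NaOH = 8.37 × 10^-3 × 40.00 = 0.335 g
% NaOH = 0.335 / 1.20 × 100 = 27.9 %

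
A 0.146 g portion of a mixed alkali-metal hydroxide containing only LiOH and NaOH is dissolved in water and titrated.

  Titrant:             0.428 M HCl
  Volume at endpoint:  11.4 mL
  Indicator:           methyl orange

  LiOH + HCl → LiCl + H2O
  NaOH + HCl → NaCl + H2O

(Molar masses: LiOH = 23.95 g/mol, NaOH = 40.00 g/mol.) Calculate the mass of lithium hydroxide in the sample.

n(HCl) = 0.0114 × 0.428 = 4.88 × 10^-3 mol
Let x = n(LiOH), y = n(NaOH).
Titrant: 1x + 1y = 4.88 × 10^-3;  mass: 23.95x + 40.00y = 0.146
Solving, x = 3.06 × 10^-3 mol, y = 1.82 × 10^-3 mol
mass of LiOH = 3.06 × 10^-3 × 23.95 = 0.0734 g

0.0734 g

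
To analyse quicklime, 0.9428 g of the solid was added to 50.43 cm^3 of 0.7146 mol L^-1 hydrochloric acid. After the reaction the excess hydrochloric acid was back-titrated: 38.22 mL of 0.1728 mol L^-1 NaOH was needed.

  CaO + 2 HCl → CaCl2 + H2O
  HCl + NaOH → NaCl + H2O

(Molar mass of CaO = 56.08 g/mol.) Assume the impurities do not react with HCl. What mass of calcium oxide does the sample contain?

0.8253 g

n(HCl) added = 0.05043 × 0.7146 = 0.03604 mol
n(NaOH) used in back-titration = 0.03822 × 0.1728 = 6.604 × 10^-3 mol
n(HCl) left over = 6.604 × 10^-3 mol (1:1 ratio)
n(HCl) consumed by analyte = 0.03604 − 6.604 × 10^-3 = 0.02943 mol
From the 1:2 ratio, n(CaO) = 1/2 × 0.02943 = 0.01472 mol
mass of CaO = 0.01472 × 56.08 = 0.8253 g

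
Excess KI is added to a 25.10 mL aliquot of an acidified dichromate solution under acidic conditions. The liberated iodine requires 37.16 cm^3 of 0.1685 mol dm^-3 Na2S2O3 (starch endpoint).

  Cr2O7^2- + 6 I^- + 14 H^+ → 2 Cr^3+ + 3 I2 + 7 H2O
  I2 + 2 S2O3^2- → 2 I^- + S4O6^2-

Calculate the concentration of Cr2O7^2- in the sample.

0.04158 mol/L

n(S2O3^2-) = 0.03716 × 0.1685 = 6.261 × 10^-3 mol
n(I2) = n(S2O3^2-)/2 = 3.131 × 10^-3 mol
From the 1:3 ratio, n(Cr2O7^2-) in the aliquot = 1/3 × 3.131 × 10^-3 = 1.044 × 10^-3 mol
[Cr2O7^2-] = 1.044 × 10^-3 / 0.02510 = 0.04158 mol/L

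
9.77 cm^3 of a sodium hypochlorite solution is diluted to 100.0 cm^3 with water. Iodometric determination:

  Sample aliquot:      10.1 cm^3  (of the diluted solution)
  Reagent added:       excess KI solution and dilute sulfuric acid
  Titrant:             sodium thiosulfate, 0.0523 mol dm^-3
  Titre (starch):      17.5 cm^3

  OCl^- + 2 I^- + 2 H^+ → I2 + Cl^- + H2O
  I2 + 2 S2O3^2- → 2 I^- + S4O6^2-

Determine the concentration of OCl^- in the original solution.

n(S2O3^2-) = 0.0175 × 0.0523 = 9.15 × 10^-4 mol
n(I2) = n(S2O3^2-)/2 = 4.58 × 10^-4 mol
n(OCl^-) in the aliquot = 4.58 × 10^-4 mol (1:1 ratio)
[OCl^-]_dilute = 4.58 × 10^-4 / 0.0101 = 0.0453 mol/L
[OCl^-]_original = 0.0453 × 100.0/9.77 = 0.464 mol/L

0.464 mol/L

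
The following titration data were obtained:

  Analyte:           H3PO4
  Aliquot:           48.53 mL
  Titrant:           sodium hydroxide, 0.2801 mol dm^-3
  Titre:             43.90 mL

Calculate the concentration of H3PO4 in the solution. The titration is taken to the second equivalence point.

0.1267 mol/L

H3PO4 + 2 NaOH → Na2HPO4 + 2 H2O
n(NaOH) = 0.04390 L × 0.2801 mol/L = 0.01230 mol
From the 1:2 mole ratio, n(H3PO4) = 1/2 × 0.01230 = 6.148 × 10^-3 mol
[H3PO4] = 6.148 × 10^-3 mol / 0.04853 L = 0.1267 mol/L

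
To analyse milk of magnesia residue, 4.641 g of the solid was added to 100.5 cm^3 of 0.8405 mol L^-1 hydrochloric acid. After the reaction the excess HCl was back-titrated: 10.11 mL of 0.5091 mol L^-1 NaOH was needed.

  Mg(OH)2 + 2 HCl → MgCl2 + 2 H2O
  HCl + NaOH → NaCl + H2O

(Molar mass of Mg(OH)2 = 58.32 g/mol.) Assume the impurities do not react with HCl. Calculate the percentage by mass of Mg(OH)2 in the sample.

49.84 %

n(HCl) added = 0.1005 × 0.8405 = 0.08447 mol
n(NaOH) used in back-titration = 0.01011 × 0.5091 = 5.147 × 10^-3 mol
n(HCl) left over = 5.147 × 10^-3 mol (1:1 ratio)
n(HCl) consumed by analyte = 0.08447 − 5.147 × 10^-3 = 0.07932 mol
From the 1:2 ratio, n(Mg(OH)2) = 1/2 × 0.07932 = 0.03966 mol
mass of Mg(OH)2 = 0.03966 × 58.32 = 2.313 g
% Mg(OH)2 = 2.313 / 4.641 × 100 = 49.84 %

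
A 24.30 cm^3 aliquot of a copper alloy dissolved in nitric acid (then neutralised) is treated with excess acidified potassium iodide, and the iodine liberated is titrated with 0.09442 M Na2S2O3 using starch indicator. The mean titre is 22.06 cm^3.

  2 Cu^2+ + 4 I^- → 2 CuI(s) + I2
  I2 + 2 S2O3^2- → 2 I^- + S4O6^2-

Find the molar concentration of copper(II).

0.08572 M

n(S2O3^2-) = 0.02206 × 0.09442 = 2.083 × 10^-3 mol
n(I2) = n(S2O3^2-)/2 = 1.041 × 10^-3 mol
From the 2:1 ratio, n(Cu2+) in the aliquot = 2/1 × 1.041 × 10^-3 = 2.083 × 10^-3 mol
[Cu2+] = 2.083 × 10^-3 / 0.02430 = 0.08572 mol/L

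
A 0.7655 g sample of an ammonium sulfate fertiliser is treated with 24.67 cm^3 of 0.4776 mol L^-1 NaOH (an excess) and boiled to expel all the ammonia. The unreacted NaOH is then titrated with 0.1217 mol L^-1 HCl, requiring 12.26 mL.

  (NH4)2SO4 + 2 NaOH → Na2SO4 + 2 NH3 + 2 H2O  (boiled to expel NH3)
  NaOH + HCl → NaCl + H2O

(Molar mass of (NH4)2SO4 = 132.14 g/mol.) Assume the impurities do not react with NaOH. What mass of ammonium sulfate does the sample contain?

0.6799 g

n(NaOH) added = 0.02467 × 0.4776 = 0.01178 mol
n(HCl) used in back-titration = 0.01226 × 0.1217 = 1.492 × 10^-3 mol
n(NaOH) left over = 1.492 × 10^-3 mol (1:1 ratio)
n(NaOH) consumed by analyte = 0.01178 − 1.492 × 10^-3 = 0.01029 mol
From the 1:2 ratio, n((NH4)2SO4) = 1/2 × 0.01029 = 5.145 × 10^-3 mol
mass of (NH4)2SO4 = 5.145 × 10^-3 × 132.14 = 0.6799 g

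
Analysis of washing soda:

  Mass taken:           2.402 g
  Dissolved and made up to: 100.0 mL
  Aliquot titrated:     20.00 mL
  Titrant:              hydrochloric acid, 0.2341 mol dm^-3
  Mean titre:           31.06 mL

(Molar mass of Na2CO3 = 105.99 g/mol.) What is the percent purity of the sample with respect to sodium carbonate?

Na2CO3 + 2 HCl → 2 NaCl + H2O + CO2
n(HCl) per titration = 0.03106 × 0.2341 = 7.271 × 10^-3 mol
From the 1:2 ratio, n(Na2CO3) in each aliquot = 1/2 × 7.271 × 10^-3 = 3.636 × 10^-3 mol
n(Na2CO3) in the whole flask = 3.636 × 10^-3 × 100.0/20.00 = 0.01818 mol
mass of Na2CO3 = 0.01818 × 105.99 = 1.927 g
% Na2CO3 = 1.927 / 2.402 × 100 = 80.21 %

80.21 %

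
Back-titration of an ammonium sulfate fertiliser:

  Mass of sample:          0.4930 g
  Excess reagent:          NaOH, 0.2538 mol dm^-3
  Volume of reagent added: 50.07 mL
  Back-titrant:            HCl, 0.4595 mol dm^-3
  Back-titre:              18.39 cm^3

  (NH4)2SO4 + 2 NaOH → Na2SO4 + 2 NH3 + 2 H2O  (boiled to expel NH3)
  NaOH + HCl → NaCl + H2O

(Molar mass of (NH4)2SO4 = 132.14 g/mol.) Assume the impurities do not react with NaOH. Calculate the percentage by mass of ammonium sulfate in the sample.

n(NaOH) added = 0.05007 × 0.2538 = 0.01271 mol
n(HCl) used in back-titration = 0.01839 × 0.4595 = 8.450 × 10^-3 mol
n(NaOH) left over = 8.450 × 10^-3 mol (1:1 ratio)
n(NaOH) consumed by analyte = 0.01271 − 8.450 × 10^-3 = 4.258 × 10^-3 mol
From the 1:2 ratio, n((NH4)2SO4) = 1/2 × 4.258 × 10^-3 = 2.129 × 10^-3 mol
mass of (NH4)2SO4 = 2.129 × 10^-3 × 132.14 = 0.2813 g
% (NH4)2SO4 = 0.2813 / 0.4930 × 100 = 57.06 %

57.06 %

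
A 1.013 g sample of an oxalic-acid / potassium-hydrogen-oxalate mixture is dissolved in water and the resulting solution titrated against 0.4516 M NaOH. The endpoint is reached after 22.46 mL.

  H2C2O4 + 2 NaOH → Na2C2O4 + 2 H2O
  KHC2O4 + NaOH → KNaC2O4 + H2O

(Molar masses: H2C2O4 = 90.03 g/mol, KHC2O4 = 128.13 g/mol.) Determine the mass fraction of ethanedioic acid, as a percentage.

15.32 %

n(NaOH) = 0.02246 × 0.4516 = 0.01014 mol
Let x = n(H2C2O4), y = n(KHC2O4).
Titrant: 2x + 1y = 0.01014;  mass: 90.03x + 128.13y = 1.013
Solving, x = 1.724 × 10^-3 mol, y = 6.695 × 10^-3 mol
mass of H2C2O4 = 1.724 × 10^-3 × 90.03 = 0.1552 g
% H2C2O4 = 0.1552 / 1.013 × 100 = 15.32 %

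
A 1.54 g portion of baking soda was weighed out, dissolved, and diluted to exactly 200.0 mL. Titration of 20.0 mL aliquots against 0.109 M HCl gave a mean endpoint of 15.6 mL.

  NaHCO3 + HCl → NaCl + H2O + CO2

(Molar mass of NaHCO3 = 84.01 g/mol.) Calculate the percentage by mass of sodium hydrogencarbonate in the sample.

n(HCl) per titration = 0.0156 × 0.109 = 1.70 × 10^-3 mol
n(NaHCO3) in each aliquot = 1.70 × 10^-3 mol (1:1 ratio)
n(NaHCO3) in the whole flask = 1.70 × 10^-3 × 200.0/20.0 = 0.0170 mol
mass of NaHCO3 = 0.0170 × 84.01 = 1.43 g
% NaHCO3 = 1.43 / 1.54 × 100 = 92.8 %

92.8 %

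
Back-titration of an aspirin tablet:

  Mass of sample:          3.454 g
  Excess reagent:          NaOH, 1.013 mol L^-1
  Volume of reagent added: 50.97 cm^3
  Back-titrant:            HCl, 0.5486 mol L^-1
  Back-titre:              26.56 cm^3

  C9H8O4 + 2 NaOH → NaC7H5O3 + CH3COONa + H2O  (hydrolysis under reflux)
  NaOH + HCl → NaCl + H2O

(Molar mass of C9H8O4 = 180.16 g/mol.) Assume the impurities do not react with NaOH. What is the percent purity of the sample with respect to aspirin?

n(NaOH) added = 0.05097 × 1.013 = 0.05163 mol
n(HCl) used in back-titration = 0.02656 × 0.5486 = 0.01457 mol
n(NaOH) left over = 0.01457 mol (1:1 ratio)
n(NaOH) consumed by analyte = 0.05163 − 0.01457 = 0.03706 mol
From the 1:2 ratio, n(C9H8O4) = 1/2 × 0.03706 = 0.01853 mol
mass of C9H8O4 = 0.01853 × 180.16 = 3.339 g
% C9H8O4 = 3.339 / 3.454 × 100 = 96.66 %

96.66 %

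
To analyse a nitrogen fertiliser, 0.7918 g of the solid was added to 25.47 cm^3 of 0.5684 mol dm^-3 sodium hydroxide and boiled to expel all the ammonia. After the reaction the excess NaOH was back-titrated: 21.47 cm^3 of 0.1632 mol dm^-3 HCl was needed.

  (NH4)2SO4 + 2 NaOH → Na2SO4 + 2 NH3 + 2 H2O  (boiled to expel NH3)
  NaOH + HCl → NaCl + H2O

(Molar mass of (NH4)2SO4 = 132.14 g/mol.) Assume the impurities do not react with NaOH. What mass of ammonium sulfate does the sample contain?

n(NaOH) added = 0.02547 × 0.5684 = 0.01448 mol
n(HCl) used in back-titration = 0.02147 × 0.1632 = 3.504 × 10^-3 mol
n(NaOH) left over = 3.504 × 10^-3 mol (1:1 ratio)
n(NaOH) consumed by analyte = 0.01448 − 3.504 × 10^-3 = 0.01097 mol
From the 1:2 ratio, n((NH4)2SO4) = 1/2 × 0.01097 = 5.487 × 10^-3 mol
mass of (NH4)2SO4 = 5.487 × 10^-3 × 132.14 = 0.7250 g

0.7250 g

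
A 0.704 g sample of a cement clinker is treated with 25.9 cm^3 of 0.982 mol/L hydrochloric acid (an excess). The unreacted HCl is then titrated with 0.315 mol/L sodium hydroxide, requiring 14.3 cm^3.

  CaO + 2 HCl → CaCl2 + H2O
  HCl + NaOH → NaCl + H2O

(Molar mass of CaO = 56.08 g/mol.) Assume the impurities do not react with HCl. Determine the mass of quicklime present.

n(HCl) added = 0.0259 × 0.982 = 0.0254 mol
n(NaOH) used in back-titration = 0.0143 × 0.315 = 4.50 × 10^-3 mol
n(HCl) left over = 4.50 × 10^-3 mol (1:1 ratio)
n(HCl) consumed by analyte = 0.0254 − 4.50 × 10^-3 = 0.0209 mol
From the 1:2 ratio, n(CaO) = 1/2 × 0.0209 = 0.0105 mol
mass of CaO = 0.0105 × 56.08 = 0.587 g

0.587 g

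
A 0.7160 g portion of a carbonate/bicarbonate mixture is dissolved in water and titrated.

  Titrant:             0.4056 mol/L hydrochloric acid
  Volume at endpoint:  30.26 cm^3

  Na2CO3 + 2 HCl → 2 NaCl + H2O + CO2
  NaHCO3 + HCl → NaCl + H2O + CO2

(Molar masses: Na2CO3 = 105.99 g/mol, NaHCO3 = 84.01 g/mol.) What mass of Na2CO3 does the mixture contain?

n(HCl) = 0.03026 × 0.4056 = 0.01227 mol
Let x = n(Na2CO3), y = n(NaHCO3).
Titrant: 2x + 1y = 0.01227;  mass: 105.99x + 84.01y = 0.7160
Solving, x = 5.080 × 10^-3 mol, y = 2.114 × 10^-3 mol
mass of Na2CO3 = 5.080 × 10^-3 × 105.99 = 0.5384 g

0.5384 g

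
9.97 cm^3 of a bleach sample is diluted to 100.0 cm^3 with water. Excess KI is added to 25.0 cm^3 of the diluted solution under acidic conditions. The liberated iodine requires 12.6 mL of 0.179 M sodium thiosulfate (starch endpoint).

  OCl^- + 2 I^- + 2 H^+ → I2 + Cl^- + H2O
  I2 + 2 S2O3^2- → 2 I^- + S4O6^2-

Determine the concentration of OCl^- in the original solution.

0.452 M

n(S2O3^2-) = 0.0126 × 0.179 = 2.26 × 10^-3 mol
n(I2) = n(S2O3^2-)/2 = 1.13 × 10^-3 mol
n(OCl^-) in the aliquot = 1.13 × 10^-3 mol (1:1 ratio)
[OCl^-]_dilute = 1.13 × 10^-3 / 0.0250 = 0.0451 mol/L
[OCl^-]_original = 0.0451 × 100.0/9.97 = 0.452 mol/L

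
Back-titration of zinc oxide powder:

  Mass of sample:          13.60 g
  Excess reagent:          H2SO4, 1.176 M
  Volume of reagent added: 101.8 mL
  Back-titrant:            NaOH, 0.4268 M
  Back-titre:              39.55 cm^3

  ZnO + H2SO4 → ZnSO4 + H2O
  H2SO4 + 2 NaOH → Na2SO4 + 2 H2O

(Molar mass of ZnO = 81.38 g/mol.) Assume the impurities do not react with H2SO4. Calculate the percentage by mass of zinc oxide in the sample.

n(H2SO4) added = 0.1018 × 1.176 = 0.1197 mol
n(NaOH) used in back-titration = 0.03955 × 0.4268 = 0.01688 mol
From the 1:2 ratio, n(H2SO4) left over = 1/2 × 0.01688 = 8.440 × 10^-3 mol
n(H2SO4) consumed by analyte = 0.1197 − 8.440 × 10^-3 = 0.1113 mol
n(ZnO) = 0.1113 mol (1:1 ratio)
mass of ZnO = 0.1113 × 81.38 = 9.056 g
% ZnO = 9.056 / 13.60 × 100 = 66.59 %

66.59 %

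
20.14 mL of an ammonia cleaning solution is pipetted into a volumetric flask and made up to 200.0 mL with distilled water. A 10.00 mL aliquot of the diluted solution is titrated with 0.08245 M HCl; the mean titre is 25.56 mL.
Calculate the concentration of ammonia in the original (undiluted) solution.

2.093 M

NH3 + HCl → NH4Cl
n(HCl) = 0.02556 × 0.08245 = 2.107 × 10^-3 mol
n(NH3) in the aliquot = 2.107 × 10^-3 mol (1:1 ratio)
[NH3]_dilute = 2.107 × 10^-3 / 0.01000 = 0.2107 mol/L
Dilution factor = 200.0 / 20.14 = 9.930
[NH3]_stock = 0.2107 × 9.930 = 2.093 mol/L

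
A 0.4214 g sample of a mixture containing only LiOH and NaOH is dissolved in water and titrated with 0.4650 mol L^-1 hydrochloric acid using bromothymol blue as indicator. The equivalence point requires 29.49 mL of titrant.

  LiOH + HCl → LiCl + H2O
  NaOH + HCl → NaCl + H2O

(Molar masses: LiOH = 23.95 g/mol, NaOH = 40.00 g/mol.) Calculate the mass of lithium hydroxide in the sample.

n(HCl) = 0.02949 × 0.4650 = 0.01371 mol
Let x = n(LiOH), y = n(NaOH).
Titrant: 1x + 1y = 0.01371;  mass: 23.95x + 40.00y = 0.4214
Solving, x = 7.920 × 10^-3 mol, y = 5.793 × 10^-3 mol
mass of LiOH = 7.920 × 10^-3 × 23.95 = 0.1897 g

0.1897 g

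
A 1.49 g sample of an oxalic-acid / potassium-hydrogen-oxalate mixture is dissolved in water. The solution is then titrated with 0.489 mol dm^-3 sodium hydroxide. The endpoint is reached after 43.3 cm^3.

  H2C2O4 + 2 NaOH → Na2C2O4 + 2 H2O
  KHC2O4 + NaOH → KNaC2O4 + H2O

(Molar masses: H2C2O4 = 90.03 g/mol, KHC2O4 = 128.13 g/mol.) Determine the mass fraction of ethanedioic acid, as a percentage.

44.5 %

n(NaOH) = 0.0433 × 0.489 = 0.0212 mol
Let x = n(H2C2O4), y = n(KHC2O4).
Titrant: 2x + 1y = 0.0212;  mass: 90.03x + 128.13y = 1.49
Solving, x = 7.36 × 10^-3 mol, y = 6.46 × 10^-3 mol
mass of H2C2O4 = 7.36 × 10^-3 × 90.03 = 0.662 g
% H2C2O4 = 0.662 / 1.49 × 100 = 44.5 %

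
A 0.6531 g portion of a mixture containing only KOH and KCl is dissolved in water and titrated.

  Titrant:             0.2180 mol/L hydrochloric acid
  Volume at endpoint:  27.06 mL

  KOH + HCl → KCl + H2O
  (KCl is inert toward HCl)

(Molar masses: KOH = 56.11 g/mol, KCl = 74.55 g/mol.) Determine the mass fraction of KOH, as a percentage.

n(HCl) = 0.02706 × 0.2180 = 5.899 × 10^-3 mol
Let x = n(KOH), y = n(KCl).
Titrant: 1x = 5.899 × 10^-3;  mass: 56.11x + 74.55y = 0.6531
Solving, x = 5.899 × 10^-3 mol, y = 4.321 × 10^-3 mol
mass of KOH = 5.899 × 10^-3 × 56.11 = 0.3310 g
% KOH = 0.3310 / 0.6531 × 100 = 50.68 %

50.68 %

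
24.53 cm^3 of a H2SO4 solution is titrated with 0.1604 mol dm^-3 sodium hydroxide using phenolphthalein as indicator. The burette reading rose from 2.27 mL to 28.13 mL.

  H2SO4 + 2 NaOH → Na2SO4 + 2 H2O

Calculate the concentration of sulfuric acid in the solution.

0.08455 mol/L

n(NaOH) = 0.02586 L × 0.1604 mol/L = 4.148 × 10^-3 mol
From the 1:2 mole ratio, n(H2SO4) = 1/2 × 4.148 × 10^-3 = 2.074 × 10^-3 mol
[H2SO4] = 2.074 × 10^-3 mol / 0.02453 L = 0.08455 mol/L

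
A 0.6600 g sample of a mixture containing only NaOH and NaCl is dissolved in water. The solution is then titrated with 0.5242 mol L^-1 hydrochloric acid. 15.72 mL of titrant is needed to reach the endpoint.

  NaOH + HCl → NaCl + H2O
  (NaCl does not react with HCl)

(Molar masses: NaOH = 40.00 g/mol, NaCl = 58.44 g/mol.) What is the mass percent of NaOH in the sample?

n(HCl) = 0.01572 × 0.5242 = 8.240 × 10^-3 mol
Let x = n(NaOH), y = n(NaCl).
Titrant: 1x = 8.240 × 10^-3;  mass: 40.00x + 58.44y = 0.6600
Solving, x = 8.240 × 10^-3 mol, y = 5.653 × 10^-3 mol
mass of NaOH = 8.240 × 10^-3 × 40.00 = 0.3296 g
% NaOH = 0.3296 / 0.6600 × 100 = 49.94 %

49.94 %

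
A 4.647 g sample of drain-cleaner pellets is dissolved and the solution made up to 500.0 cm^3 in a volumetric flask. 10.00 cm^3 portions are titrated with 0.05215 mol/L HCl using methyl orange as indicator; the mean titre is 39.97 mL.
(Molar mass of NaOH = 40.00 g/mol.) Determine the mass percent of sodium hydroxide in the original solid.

89.71 %

NaOH + HCl → NaCl + H2O
n(HCl) per titration = 0.03997 × 0.05215 = 2.084 × 10^-3 mol
n(NaOH) in each aliquot = 2.084 × 10^-3 mol (1:1 ratio)
n(NaOH) in the whole flask = 2.084 × 10^-3 × 500.0/10.00 = 0.1042 mol
mass of NaOH = 0.1042 × 40.00 = 4.169 g
% NaOH = 4.169 / 4.647 × 100 = 89.71 %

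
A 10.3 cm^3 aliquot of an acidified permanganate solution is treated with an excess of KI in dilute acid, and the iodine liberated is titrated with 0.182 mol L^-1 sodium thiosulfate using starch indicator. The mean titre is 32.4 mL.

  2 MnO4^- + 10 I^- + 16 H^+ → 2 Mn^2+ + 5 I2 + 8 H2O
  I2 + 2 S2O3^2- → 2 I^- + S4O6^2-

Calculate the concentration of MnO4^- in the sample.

n(S2O3^2-) = 0.0324 × 0.182 = 5.90 × 10^-3 mol
n(I2) = n(S2O3^2-)/2 = 2.95 × 10^-3 mol
From the 2:5 ratio, n(MnO4^-) in the aliquot = 2/5 × 2.95 × 10^-3 = 1.18 × 10^-3 mol
[MnO4^-] = 1.18 × 10^-3 / 0.0103 = 0.115 mol/L

0.115 mol/L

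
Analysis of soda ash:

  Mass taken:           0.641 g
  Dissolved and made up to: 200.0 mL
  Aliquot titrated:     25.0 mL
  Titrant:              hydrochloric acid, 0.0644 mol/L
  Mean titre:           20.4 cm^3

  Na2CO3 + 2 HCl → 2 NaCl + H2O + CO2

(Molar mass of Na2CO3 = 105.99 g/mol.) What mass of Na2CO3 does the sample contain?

0.557 g

n(HCl) per titration = 0.0204 × 0.0644 = 1.31 × 10^-3 mol
From the 1:2 ratio, n(Na2CO3) in each aliquot = 1/2 × 1.31 × 10^-3 = 6.57 × 10^-4 mol
n(Na2CO3) in the whole flask = 6.57 × 10^-4 × 200.0/25.0 = 5.26 × 10^-3 mol
mass of Na2CO3 = 5.26 × 10^-3 × 105.99 = 0.557 g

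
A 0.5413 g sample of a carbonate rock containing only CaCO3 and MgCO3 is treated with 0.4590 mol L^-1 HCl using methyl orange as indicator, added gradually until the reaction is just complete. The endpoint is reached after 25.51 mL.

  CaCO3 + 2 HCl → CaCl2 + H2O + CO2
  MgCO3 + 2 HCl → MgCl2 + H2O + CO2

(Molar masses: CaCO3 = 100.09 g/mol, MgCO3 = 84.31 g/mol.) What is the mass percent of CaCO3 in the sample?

n(HCl) = 0.02551 × 0.4590 = 0.01171 mol
Let x = n(CaCO3), y = n(MgCO3).
Titrant: 2x + 2y = 0.01171;  mass: 100.09x + 84.31y = 0.5413
Solving, x = 3.023 × 10^-3 mol, y = 2.832 × 10^-3 mol
mass of CaCO3 = 3.023 × 10^-3 × 100.09 = 0.3026 g
% CaCO3 = 0.3026 / 0.5413 × 100 = 55.90 %

55.90 %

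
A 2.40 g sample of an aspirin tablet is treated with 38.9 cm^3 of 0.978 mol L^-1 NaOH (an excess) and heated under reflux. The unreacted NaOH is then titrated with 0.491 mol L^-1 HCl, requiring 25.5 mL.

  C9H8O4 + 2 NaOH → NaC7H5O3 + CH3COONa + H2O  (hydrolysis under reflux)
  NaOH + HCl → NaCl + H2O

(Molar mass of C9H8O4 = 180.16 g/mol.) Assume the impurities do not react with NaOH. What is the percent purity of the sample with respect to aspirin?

95.8 %

n(NaOH) added = 0.0389 × 0.978 = 0.0380 mol
n(HCl) used in back-titration = 0.0255 × 0.491 = 0.0125 mol
n(NaOH) left over = 0.0125 mol (1:1 ratio)
n(NaOH) consumed by analyte = 0.0380 − 0.0125 = 0.0255 mol
From the 1:2 ratio, n(C9H8O4) = 1/2 × 0.0255 = 0.0128 mol
mass of C9H8O4 = 0.0128 × 180.16 = 2.30 g
% C9H8O4 = 2.30 / 2.40 × 100 = 95.8 %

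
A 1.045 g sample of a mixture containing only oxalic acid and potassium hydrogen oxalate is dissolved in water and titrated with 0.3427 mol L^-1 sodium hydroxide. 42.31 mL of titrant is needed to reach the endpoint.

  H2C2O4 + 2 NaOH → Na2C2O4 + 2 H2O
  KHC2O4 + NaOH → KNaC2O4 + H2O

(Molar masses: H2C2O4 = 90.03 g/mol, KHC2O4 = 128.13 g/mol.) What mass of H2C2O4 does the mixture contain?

0.4402 g

n(NaOH) = 0.04231 × 0.3427 = 0.01450 mol
Let x = n(H2C2O4), y = n(KHC2O4).
Titrant: 2x + 1y = 0.01450;  mass: 90.03x + 128.13y = 1.045
Solving, x = 4.890 × 10^-3 mol, y = 4.720 × 10^-3 mol
mass of H2C2O4 = 4.890 × 10^-3 × 90.03 = 0.4402 g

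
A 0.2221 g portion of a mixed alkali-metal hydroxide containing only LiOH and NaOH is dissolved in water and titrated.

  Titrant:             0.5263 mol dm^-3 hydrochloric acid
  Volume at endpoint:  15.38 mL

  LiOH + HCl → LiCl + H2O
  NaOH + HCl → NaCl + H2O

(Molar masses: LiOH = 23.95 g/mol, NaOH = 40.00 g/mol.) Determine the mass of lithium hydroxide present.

n(HCl) = 0.01538 × 0.5263 = 8.094 × 10^-3 mol
Let x = n(LiOH), y = n(NaOH).
Titrant: 1x + 1y = 8.094 × 10^-3;  mass: 23.95x + 40.00y = 0.2221
Solving, x = 6.335 × 10^-3 mol, y = 1.759 × 10^-3 mol
mass of LiOH = 6.335 × 10^-3 × 23.95 = 0.1517 g

0.1517 g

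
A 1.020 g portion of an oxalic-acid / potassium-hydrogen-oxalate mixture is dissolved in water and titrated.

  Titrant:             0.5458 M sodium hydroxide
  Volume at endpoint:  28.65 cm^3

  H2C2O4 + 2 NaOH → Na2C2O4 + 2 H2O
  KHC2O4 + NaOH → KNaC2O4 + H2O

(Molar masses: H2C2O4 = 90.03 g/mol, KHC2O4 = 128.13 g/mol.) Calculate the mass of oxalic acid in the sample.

n(NaOH) = 0.02865 × 0.5458 = 0.01564 mol
Let x = n(H2C2O4), y = n(KHC2O4).
Titrant: 2x + 1y = 0.01564;  mass: 90.03x + 128.13y = 1.020
Solving, x = 5.917 × 10^-3 mol, y = 3.803 × 10^-3 mol
mass of H2C2O4 = 5.917 × 10^-3 × 90.03 = 0.5327 g

0.5327 g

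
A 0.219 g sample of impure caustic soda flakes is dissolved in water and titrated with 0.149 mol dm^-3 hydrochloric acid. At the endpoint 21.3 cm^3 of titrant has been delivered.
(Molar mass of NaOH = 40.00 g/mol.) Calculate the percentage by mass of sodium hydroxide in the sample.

NaOH + HCl → NaCl + H2O
n(HCl) = 0.0213 L × 0.149 mol/L = 3.17 × 10^-3 mol
n(NaOH) = 3.17 × 10^-3 mol (1:1 ratio)
mass of NaOH = 3.17 × 10^-3 × 40.00 g/mol = 0.127 g
% NaOH = 0.127 / 0.219 × 100 = 58.0 %

58.0 %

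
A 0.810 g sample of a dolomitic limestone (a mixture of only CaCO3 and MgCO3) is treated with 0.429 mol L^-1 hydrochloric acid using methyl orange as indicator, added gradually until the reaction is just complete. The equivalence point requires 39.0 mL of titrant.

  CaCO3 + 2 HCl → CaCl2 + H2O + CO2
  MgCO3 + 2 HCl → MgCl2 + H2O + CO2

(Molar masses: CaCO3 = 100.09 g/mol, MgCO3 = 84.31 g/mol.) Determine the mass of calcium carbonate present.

n(HCl) = 0.0390 × 0.429 = 0.0167 mol
Let x = n(CaCO3), y = n(MgCO3).
Titrant: 2x + 2y = 0.0167;  mass: 100.09x + 84.31y = 0.810
Solving, x = 6.64 × 10^-3 mol, y = 1.73 × 10^-3 mol
mass of CaCO3 = 6.64 × 10^-3 × 100.09 = 0.664 g

0.664 g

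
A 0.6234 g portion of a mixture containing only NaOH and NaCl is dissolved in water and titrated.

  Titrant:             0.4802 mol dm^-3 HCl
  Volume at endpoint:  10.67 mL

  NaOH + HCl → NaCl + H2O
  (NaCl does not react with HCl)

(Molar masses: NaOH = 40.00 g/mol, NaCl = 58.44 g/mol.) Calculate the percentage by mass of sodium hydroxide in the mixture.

n(HCl) = 0.01067 × 0.4802 = 5.124 × 10^-3 mol
Let x = n(NaOH), y = n(NaCl).
Titrant: 1x = 5.124 × 10^-3;  mass: 40.00x + 58.44y = 0.6234
Solving, x = 5.124 × 10^-3 mol, y = 7.160 × 10^-3 mol
mass of NaOH = 5.124 × 10^-3 × 40.00 = 0.2049 g
% NaOH = 0.2049 / 0.6234 × 100 = 32.88 %

32.88 %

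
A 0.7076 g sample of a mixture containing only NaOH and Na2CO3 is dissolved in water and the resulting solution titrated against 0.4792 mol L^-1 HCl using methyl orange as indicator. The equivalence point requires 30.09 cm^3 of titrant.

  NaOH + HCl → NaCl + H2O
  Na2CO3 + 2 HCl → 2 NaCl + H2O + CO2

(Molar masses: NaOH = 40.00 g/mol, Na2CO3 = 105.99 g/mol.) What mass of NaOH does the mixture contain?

n(HCl) = 0.03009 × 0.4792 = 0.01442 mol
Let x = n(NaOH), y = n(Na2CO3).
Titrant: 1x + 2y = 0.01442;  mass: 40.00x + 105.99y = 0.7076
Solving, x = 4.351 × 10^-3 mol, y = 5.034 × 10^-3 mol
mass of NaOH = 4.351 × 10^-3 × 40.00 = 0.1740 g

0.1740 g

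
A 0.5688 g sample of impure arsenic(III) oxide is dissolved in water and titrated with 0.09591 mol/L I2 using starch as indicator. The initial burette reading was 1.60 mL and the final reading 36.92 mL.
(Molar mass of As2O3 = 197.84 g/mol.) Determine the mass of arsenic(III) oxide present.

As2O3 + 2 I2 + 2 H2O → As2O5 + 4 HI
n(I2) = 0.03532 L × 0.09591 mol/L = 3.388 × 10^-3 mol
From the 1:2 ratio, n(As2O3) = 1/2 × 3.388 × 10^-3 = 1.694 × 10^-3 mol
mass of As2O3 = 1.694 × 10^-3 × 197.84 g/mol = 0.3351 g

0.3351 g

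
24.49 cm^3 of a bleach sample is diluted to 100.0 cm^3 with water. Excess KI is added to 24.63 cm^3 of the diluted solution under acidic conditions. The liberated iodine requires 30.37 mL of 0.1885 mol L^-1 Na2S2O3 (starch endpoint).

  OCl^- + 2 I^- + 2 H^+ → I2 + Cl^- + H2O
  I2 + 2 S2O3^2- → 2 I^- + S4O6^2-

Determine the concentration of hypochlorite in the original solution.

n(S2O3^2-) = 0.03037 × 0.1885 = 5.725 × 10^-3 mol
n(I2) = n(S2O3^2-)/2 = 2.862 × 10^-3 mol
n(OCl^-) in the aliquot = 2.862 × 10^-3 mol (1:1 ratio)
[OCl^-]_dilute = 2.862 × 10^-3 / 0.02463 = 0.1162 mol/L
[OCl^-]_original = 0.1162 × 100.0/24.49 = 0.4745 mol/L

0.4745 mol/L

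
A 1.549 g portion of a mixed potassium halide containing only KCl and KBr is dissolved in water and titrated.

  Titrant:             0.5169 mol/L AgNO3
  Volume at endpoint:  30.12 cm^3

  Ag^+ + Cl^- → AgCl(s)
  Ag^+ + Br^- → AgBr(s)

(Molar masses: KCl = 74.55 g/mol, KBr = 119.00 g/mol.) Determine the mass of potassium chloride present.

0.5094 g

n(AgNO3) = 0.03012 × 0.5169 = 0.01557 mol
Let x = n(KCl), y = n(KBr).
Titrant: 1x + 1y = 0.01557;  mass: 74.55x + 119.00y = 1.549
Solving, x = 6.833 × 10^-3 mol, y = 8.736 × 10^-3 mol
mass of KCl = 6.833 × 10^-3 × 74.55 = 0.5094 g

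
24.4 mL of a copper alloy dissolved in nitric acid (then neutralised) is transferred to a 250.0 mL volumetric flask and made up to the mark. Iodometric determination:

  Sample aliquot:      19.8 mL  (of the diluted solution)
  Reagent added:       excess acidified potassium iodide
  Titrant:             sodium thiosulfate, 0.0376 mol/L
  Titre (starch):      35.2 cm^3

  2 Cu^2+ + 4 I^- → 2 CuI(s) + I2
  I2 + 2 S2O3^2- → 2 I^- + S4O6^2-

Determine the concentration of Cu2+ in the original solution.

n(S2O3^2-) = 0.0352 × 0.0376 = 1.32 × 10^-3 mol
n(I2) = n(S2O3^2-)/2 = 6.62 × 10^-4 mol
From the 2:1 ratio, n(Cu2+) in the aliquot = 2/1 × 6.62 × 10^-4 = 1.32 × 10^-3 mol
[Cu2+]_dilute = 1.32 × 10^-3 / 0.0198 = 0.0668 mol/L
[Cu2+]_original = 0.0668 × 250.0/24.4 = 0.685 mol/L

0.685 mol/L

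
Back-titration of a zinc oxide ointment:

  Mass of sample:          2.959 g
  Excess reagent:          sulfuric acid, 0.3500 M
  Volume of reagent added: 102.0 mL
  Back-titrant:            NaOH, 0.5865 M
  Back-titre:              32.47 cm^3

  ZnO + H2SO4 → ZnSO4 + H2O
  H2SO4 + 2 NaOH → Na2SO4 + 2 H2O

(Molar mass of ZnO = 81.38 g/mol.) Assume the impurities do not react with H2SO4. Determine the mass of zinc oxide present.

2.130 g

n(H2SO4) added = 0.1020 × 0.3500 = 0.03570 mol
n(NaOH) used in back-titration = 0.03247 × 0.5865 = 0.01904 mol
From the 1:2 ratio, n(H2SO4) left over = 1/2 × 0.01904 = 9.522 × 10^-3 mol
n(H2SO4) consumed by analyte = 0.03570 − 9.522 × 10^-3 = 0.02618 mol
n(ZnO) = 0.02618 mol (1:1 ratio)
mass of ZnO = 0.02618 × 81.38 = 2.130 g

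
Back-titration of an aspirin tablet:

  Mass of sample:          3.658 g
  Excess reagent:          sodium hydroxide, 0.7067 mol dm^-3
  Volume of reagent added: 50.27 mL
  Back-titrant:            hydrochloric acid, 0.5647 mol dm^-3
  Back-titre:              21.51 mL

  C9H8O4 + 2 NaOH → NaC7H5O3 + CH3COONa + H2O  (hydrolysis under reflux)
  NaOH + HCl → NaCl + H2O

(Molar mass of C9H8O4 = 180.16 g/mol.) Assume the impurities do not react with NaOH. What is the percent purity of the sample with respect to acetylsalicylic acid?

n(NaOH) added = 0.05027 × 0.7067 = 0.03553 mol
n(HCl) used in back-titration = 0.02151 × 0.5647 = 0.01215 mol
n(NaOH) left over = 0.01215 mol (1:1 ratio)
n(NaOH) consumed by analyte = 0.03553 − 0.01215 = 0.02338 mol
From the 1:2 ratio, n(C9H8O4) = 1/2 × 0.02338 = 0.01169 mol
mass of C9H8O4 = 0.01169 × 180.16 = 2.106 g
% C9H8O4 = 2.106 / 3.658 × 100 = 57.57 %

57.57 %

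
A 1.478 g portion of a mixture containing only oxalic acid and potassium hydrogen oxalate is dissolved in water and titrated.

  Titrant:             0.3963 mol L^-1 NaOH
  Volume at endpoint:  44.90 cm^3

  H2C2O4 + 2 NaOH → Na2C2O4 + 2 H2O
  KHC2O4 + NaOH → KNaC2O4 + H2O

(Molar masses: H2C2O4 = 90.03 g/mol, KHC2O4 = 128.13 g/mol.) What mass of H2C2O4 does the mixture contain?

0.4343 g

n(NaOH) = 0.04490 × 0.3963 = 0.01779 mol
Let x = n(H2C2O4), y = n(KHC2O4).
Titrant: 2x + 1y = 0.01779;  mass: 90.03x + 128.13y = 1.478
Solving, x = 4.824 × 10^-3 mol, y = 8.145 × 10^-3 mol
mass of H2C2O4 = 4.824 × 10^-3 × 90.03 = 0.4343 g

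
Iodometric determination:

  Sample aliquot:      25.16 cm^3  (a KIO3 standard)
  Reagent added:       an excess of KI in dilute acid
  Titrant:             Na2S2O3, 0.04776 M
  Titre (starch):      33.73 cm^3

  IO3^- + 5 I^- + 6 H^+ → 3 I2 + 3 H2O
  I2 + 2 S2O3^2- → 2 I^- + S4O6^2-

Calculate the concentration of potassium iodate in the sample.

n(S2O3^2-) = 0.03373 × 0.04776 = 1.611 × 10^-3 mol
n(I2) = n(S2O3^2-)/2 = 8.055 × 10^-4 mol
From the 1:3 ratio, n(IO3^-) in the aliquot = 1/3 × 8.055 × 10^-4 = 2.685 × 10^-4 mol
[IO3^-] = 2.685 × 10^-4 / 0.02516 = 0.01067 mol/L

0.01067 M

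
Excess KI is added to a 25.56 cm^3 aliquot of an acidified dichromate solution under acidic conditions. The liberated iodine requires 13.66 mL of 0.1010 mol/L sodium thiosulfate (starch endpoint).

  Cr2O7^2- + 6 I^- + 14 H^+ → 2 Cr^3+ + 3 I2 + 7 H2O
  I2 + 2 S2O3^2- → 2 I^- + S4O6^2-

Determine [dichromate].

0.008996 mol/L

n(S2O3^2-) = 0.01366 × 0.1010 = 1.380 × 10^-3 mol
n(I2) = n(S2O3^2-)/2 = 6.898 × 10^-4 mol
From the 1:3 ratio, n(Cr2O7^2-) in the aliquot = 1/3 × 6.898 × 10^-4 = 2.299 × 10^-4 mol
[Cr2O7^2-] = 2.299 × 10^-4 / 0.02556 = 0.008996 mol/L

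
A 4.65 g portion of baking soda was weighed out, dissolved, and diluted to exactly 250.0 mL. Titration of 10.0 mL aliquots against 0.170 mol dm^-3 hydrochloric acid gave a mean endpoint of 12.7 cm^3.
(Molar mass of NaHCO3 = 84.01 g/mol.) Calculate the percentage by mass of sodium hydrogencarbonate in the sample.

97.5 %

NaHCO3 + HCl → NaCl + H2O + CO2
n(HCl) per titration = 0.0127 × 0.170 = 2.16 × 10^-3 mol
n(NaHCO3) in each aliquot = 2.16 × 10^-3 mol (1:1 ratio)
n(NaHCO3) in the whole flask = 2.16 × 10^-3 × 250.0/10.0 = 0.0540 mol
mass of NaHCO3 = 0.0540 × 84.01 = 4.53 g
% NaHCO3 = 4.53 / 4.65 × 100 = 97.5 %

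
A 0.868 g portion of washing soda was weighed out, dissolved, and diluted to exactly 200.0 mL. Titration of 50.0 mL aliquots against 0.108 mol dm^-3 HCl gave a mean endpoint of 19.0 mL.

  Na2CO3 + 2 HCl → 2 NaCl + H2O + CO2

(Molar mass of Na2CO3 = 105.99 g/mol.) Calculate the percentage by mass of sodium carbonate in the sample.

50.1 %

n(HCl) per titration = 0.0190 × 0.108 = 2.05 × 10^-3 mol
From the 1:2 ratio, n(Na2CO3) in each aliquot = 1/2 × 2.05 × 10^-3 = 1.03 × 10^-3 mol
n(Na2CO3) in the whole flask = 1.03 × 10^-3 × 200.0/50.0 = 4.10 × 10^-3 mol
mass of Na2CO3 = 4.10 × 10^-3 × 105.99 = 0.435 g
% Na2CO3 = 0.435 / 0.868 × 100 = 50.1 %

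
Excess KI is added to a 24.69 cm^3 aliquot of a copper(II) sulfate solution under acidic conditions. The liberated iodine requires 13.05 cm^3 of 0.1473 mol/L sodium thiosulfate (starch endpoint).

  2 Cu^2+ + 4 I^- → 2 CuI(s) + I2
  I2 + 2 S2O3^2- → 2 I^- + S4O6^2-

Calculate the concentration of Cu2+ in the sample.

n(S2O3^2-) = 0.01305 × 0.1473 = 1.922 × 10^-3 mol
n(I2) = n(S2O3^2-)/2 = 9.611 × 10^-4 mol
From the 2:1 ratio, n(Cu2+) in the aliquot = 2/1 × 9.611 × 10^-4 = 1.922 × 10^-3 mol
[Cu2+] = 1.922 × 10^-3 / 0.02469 = 0.07786 mol/L

0.07786 mol/L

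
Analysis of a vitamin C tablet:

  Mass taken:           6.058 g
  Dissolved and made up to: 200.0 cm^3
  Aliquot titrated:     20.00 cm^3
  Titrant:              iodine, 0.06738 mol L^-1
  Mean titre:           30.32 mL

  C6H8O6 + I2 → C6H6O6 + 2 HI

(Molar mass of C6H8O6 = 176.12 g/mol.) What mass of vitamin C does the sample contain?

n(I2) per titration = 0.03032 × 0.06738 = 2.043 × 10^-3 mol
n(C6H8O6) in each aliquot = 2.043 × 10^-3 mol (1:1 ratio)
n(C6H8O6) in the whole flask = 2.043 × 10^-3 × 200.0/20.00 = 0.02043 mol
mass of C6H8O6 = 0.02043 × 176.12 = 3.598 g

3.598 g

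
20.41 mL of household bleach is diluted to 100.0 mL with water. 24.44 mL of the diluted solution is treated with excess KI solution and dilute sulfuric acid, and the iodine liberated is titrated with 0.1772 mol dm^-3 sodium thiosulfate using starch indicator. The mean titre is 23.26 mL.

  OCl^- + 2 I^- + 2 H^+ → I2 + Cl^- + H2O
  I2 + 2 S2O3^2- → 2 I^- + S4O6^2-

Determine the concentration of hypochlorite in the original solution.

n(S2O3^2-) = 0.02326 × 0.1772 = 4.122 × 10^-3 mol
n(I2) = n(S2O3^2-)/2 = 2.061 × 10^-3 mol
n(OCl^-) in the aliquot = 2.061 × 10^-3 mol (1:1 ratio)
[OCl^-]_dilute = 2.061 × 10^-3 / 0.02444 = 0.08432 mol/L
[OCl^-]_original = 0.08432 × 100.0/20.41 = 0.4131 mol/L

0.4131 mol/L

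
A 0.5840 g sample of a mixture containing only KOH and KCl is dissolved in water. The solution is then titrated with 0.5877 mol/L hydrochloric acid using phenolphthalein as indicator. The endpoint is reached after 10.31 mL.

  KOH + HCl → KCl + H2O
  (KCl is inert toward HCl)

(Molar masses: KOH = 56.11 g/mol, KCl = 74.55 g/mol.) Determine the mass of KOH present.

0.3400 g

n(HCl) = 0.01031 × 0.5877 = 6.059 × 10^-3 mol
Let x = n(KOH), y = n(KCl).
Titrant: 1x = 6.059 × 10^-3;  mass: 56.11x + 74.55y = 0.5840
Solving, x = 6.059 × 10^-3 mol, y = 3.273 × 10^-3 mol
mass of KOH = 6.059 × 10^-3 × 56.11 = 0.3400 g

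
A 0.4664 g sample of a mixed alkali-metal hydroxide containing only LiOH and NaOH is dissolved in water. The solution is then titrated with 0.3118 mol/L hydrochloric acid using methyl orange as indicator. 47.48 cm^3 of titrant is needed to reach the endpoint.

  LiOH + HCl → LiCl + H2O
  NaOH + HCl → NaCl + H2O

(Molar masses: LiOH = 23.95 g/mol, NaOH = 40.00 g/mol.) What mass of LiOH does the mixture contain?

0.1877 g

n(HCl) = 0.04748 × 0.3118 = 0.01480 mol
Let x = n(LiOH), y = n(NaOH).
Titrant: 1x + 1y = 0.01480;  mass: 23.95x + 40.00y = 0.4664
Solving, x = 7.836 × 10^-3 mol, y = 6.968 × 10^-3 mol
mass of LiOH = 7.836 × 10^-3 × 23.95 = 0.1877 g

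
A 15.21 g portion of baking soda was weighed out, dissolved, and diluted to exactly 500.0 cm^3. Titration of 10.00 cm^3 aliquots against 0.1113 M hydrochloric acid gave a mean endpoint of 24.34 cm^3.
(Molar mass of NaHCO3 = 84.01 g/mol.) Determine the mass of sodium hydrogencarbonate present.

NaHCO3 + HCl → NaCl + H2O + CO2
n(HCl) per titration = 0.02434 × 0.1113 = 2.709 × 10^-3 mol
n(NaHCO3) in each aliquot = 2.709 × 10^-3 mol (1:1 ratio)
n(NaHCO3) in the whole flask = 2.709 × 10^-3 × 500.0/10.00 = 0.1355 mol
mass of NaHCO3 = 0.1355 × 84.01 = 11.38 g

11.38 g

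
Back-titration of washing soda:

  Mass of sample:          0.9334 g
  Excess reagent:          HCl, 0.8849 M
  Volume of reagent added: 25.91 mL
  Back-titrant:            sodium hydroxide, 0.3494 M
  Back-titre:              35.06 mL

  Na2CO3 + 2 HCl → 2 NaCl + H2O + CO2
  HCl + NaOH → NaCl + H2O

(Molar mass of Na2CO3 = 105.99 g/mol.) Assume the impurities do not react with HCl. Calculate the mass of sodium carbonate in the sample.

n(HCl) added = 0.02591 × 0.8849 = 0.02293 mol
n(NaOH) used in back-titration = 0.03506 × 0.3494 = 0.01225 mol
n(HCl) left over = 0.01225 mol (1:1 ratio)
n(HCl) consumed by analyte = 0.02293 − 0.01225 = 0.01068 mol
From the 1:2 ratio, n(Na2CO3) = 1/2 × 0.01068 = 5.339 × 10^-3 mol
mass of Na2CO3 = 5.339 × 10^-3 × 105.99 = 0.5659 g

0.5659 g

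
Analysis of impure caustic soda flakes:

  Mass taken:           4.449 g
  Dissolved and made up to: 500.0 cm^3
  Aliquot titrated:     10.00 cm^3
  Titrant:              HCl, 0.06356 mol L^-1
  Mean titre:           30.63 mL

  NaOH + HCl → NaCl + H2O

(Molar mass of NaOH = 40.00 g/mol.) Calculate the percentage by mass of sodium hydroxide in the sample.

87.52 %

n(HCl) per titration = 0.03063 × 0.06356 = 1.947 × 10^-3 mol
n(NaOH) in each aliquot = 1.947 × 10^-3 mol (1:1 ratio)
n(NaOH) in the whole flask = 1.947 × 10^-3 × 500.0/10.00 = 0.09734 mol
mass of NaOH = 0.09734 × 40.00 = 3.894 g
% NaOH = 3.894 / 4.449 × 100 = 87.52 %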